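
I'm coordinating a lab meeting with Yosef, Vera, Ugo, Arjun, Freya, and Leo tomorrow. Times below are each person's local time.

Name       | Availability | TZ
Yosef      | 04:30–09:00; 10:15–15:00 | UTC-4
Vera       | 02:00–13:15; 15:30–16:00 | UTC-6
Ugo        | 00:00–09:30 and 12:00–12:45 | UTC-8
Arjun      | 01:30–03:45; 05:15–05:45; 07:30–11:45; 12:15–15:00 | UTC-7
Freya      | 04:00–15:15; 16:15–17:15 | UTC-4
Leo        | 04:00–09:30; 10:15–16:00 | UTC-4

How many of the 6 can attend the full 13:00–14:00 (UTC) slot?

Yosef in UTC: 08:30-13:00, 14:15-19:00 (add 4h to convert from UTC-4).
Vera in UTC: 08:00-19:15, 21:30-22:00 (add 6h to convert from UTC-6).
Ugo in UTC: 08:00-17:30, 20:00-20:45 (add 8h to convert from UTC-8).
Arjun in UTC: 08:30-10:45, 12:15-12:45, 14:30-18:45, 19:15-22:00 (add 7h to convert from UTC-7).
Freya in UTC: 08:00-19:15, 20:15-21:15 (add 4h to convert from UTC-4).
Leo in UTC: 08:00-13:30, 14:15-20:00 (add 4h to convert from UTC-4).
Vera, Ugo, and Freya can make the full 13:00-14:00 slot — that's 3.

3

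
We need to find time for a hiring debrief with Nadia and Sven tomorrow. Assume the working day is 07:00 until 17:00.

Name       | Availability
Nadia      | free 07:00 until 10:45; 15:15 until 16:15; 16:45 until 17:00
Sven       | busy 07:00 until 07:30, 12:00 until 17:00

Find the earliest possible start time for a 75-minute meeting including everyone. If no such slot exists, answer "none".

Nadia free: 07:00-10:45, 15:15-16:15, 16:45-17:00.
Sven free: 07:30-12:00 (invert busy blocks within the working day).
Nadia ∩ Sven: 07:30-10:45.
The first common window of at least 75 minutes is 07:30-10:45, so the earliest start is 07:30.

07:30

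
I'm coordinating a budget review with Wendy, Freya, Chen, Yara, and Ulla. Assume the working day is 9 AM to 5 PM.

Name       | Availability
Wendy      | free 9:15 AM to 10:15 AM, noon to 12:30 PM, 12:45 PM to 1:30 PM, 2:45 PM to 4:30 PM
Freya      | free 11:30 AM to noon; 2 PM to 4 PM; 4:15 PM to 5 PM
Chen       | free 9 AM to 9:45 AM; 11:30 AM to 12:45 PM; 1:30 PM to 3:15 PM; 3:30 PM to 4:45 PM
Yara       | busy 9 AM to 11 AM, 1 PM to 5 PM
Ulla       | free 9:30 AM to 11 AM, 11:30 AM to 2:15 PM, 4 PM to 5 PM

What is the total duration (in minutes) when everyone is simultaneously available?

0

Wendy free: 09:15-10:15, 12:00-12:30, 12:45-13:30, 14:45-16:30.
Freya free: 11:30-12:00, 14:00-16:00, 16:15-17:00.
Chen free: 09:00-09:45, 11:30-12:45, 13:30-15:15, 15:30-16:45.
Yara free: 11:00-13:00 (invert busy blocks within the working day).
Ulla free: 09:30-11:00, 11:30-14:15, 16:00-17:00.
Wendy ∩ Freya: 14:45-16:00, 16:15-16:30.
Wendy ∩ Freya ∩ Chen: 14:45-15:15, 15:30-16:00, 16:15-16:30.
Wendy ∩ Freya ∩ Chen ∩ Yara: ∅.
Wendy ∩ Freya ∩ Chen ∩ Yara ∩ Ulla: ∅.
There is no time when everyone is free.
There is no common window, so the total is 0 minutes.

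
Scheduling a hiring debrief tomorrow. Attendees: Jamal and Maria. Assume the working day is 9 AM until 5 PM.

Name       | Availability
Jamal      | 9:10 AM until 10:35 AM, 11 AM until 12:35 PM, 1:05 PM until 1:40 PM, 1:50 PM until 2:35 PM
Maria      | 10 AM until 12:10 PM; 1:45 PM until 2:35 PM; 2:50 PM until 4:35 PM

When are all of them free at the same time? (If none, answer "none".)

10:00-10:35, 11:00-12:10, 13:50-14:35

Jamal ∩ Maria: 10:00-10:35, 11:00-12:10, 13:50-14:35.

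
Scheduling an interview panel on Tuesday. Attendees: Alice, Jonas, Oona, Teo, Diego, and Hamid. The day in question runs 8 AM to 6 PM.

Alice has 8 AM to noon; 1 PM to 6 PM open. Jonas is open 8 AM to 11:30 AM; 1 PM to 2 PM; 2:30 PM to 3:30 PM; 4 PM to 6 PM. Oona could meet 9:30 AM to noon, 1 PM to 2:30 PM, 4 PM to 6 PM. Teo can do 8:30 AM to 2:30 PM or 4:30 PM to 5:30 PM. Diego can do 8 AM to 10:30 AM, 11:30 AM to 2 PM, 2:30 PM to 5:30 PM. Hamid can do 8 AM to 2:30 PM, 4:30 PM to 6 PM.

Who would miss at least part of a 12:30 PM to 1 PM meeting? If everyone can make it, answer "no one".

Alice, Jonas, Oona

Alice: not fully free for 12:30-13:00. Jonas: not fully free for 12:30-13:00. Oona: not fully free for 12:30-13:00. Teo: free for 12:30-13:00. Diego: free for 12:30-13:00. Hamid: free for 12:30-13:00.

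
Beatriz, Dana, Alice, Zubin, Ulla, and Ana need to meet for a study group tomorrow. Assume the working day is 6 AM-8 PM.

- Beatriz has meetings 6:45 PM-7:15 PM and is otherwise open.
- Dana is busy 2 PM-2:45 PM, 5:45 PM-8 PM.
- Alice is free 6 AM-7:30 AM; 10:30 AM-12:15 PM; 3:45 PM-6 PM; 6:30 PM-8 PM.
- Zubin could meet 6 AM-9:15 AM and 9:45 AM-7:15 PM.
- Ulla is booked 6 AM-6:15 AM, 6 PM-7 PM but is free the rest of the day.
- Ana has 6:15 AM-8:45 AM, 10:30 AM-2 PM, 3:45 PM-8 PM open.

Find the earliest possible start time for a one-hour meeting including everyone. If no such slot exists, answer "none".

Beatriz free: 06:00-18:45, 19:15-20:00 (invert busy blocks within the working day).
Dana free: 06:00-14:00, 14:45-17:45 (invert busy blocks within the working day).
Alice free: 06:00-07:30, 10:30-12:15, 15:45-18:00, 18:30-20:00.
Zubin free: 06:00-09:15, 09:45-19:15.
Ulla free: 06:15-18:00, 19:00-20:00 (invert busy blocks within the working day).
Ana free: 06:15-08:45, 10:30-14:00, 15:45-20:00.
Beatriz ∩ Dana: 06:00-14:00, 14:45-17:45.
Beatriz ∩ Dana ∩ Alice: 06:00-07:30, 10:30-12:15, 15:45-17:45.
Beatriz ∩ Dana ∩ Alice ∩ Zubin: 06:00-07:30, 10:30-12:15, 15:45-17:45.
Beatriz ∩ Dana ∩ Alice ∩ Zubin ∩ Ulla: 06:15-07:30, 10:30-12:15, 15:45-17:45.
Beatriz ∩ Dana ∩ Alice ∩ Zubin ∩ Ulla ∩ Ana: 06:15-07:30, 10:30-12:15, 15:45-17:45.
So the common availability across everyone is 06:15-07:30, 10:30-12:15, 15:45-17:45.
The first common window of at least 60 minutes is 06:15-07:30, so the earliest start is 06:15.

06:15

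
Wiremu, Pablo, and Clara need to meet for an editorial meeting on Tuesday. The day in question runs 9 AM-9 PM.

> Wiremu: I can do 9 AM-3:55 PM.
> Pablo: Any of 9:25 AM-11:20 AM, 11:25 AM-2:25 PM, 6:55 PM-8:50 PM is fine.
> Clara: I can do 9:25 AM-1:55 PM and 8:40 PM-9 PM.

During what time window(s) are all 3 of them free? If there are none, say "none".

Wiremu ∩ Pablo: 09:25-11:20, 11:25-14:25.
Wiremu ∩ Pablo ∩ Clara: 09:25-11:20, 11:25-13:55.

09:25-11:20, 11:25-13:55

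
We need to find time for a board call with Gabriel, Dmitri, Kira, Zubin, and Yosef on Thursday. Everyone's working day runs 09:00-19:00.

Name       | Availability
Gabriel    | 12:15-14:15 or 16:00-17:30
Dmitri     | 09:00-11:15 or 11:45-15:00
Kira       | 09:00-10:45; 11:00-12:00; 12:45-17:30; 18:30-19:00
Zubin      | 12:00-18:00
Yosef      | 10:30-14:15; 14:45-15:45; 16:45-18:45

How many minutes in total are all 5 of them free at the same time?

90

Gabriel ∩ Dmitri: 12:15-14:15.
Gabriel ∩ Dmitri ∩ Kira: 12:45-14:15.
Gabriel ∩ Dmitri ∩ Kira ∩ Zubin: 12:45-14:15.
Gabriel ∩ Dmitri ∩ Kira ∩ Zubin ∩ Yosef: 12:45-14:15.
Those are the intersection windows.
That's a single block of 90 minutes.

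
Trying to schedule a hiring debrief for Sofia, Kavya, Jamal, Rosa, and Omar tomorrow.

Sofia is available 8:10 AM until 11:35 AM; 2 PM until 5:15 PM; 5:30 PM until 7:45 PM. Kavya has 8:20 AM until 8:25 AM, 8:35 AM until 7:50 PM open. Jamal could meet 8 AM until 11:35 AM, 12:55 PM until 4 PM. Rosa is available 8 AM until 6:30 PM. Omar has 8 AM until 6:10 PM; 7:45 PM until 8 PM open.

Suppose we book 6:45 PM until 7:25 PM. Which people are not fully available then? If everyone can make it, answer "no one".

Sofia: free for 18:45-19:25. Kavya: free for 18:45-19:25. Jamal: not fully free for 18:45-19:25. Rosa: not fully free for 18:45-19:25. Omar: not fully free for 18:45-19:25.

Jamal, Omar, Rosa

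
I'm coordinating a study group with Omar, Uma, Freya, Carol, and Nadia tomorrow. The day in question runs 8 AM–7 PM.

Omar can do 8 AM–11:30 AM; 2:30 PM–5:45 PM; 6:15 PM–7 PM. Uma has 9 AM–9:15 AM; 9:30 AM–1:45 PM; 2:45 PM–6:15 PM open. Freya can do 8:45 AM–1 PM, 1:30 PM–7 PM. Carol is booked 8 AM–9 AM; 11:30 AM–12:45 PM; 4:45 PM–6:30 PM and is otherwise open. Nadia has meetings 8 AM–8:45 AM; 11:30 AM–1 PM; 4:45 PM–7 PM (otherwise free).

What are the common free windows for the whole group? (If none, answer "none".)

Omar free: 08:00-11:30, 14:30-17:45, 18:15-19:00.
Uma free: 09:00-09:15, 09:30-13:45, 14:45-18:15.
Freya free: 08:45-13:00, 13:30-19:00.
Carol free: 09:00-11:30, 12:45-16:45, 18:30-19:00 (invert busy blocks within the working day).
Nadia free: 08:45-11:30, 13:00-16:45 (invert busy blocks within the working day).
Omar ∩ Uma: 09:00-09:15, 09:30-11:30, 14:45-17:45.
Omar ∩ Uma ∩ Freya: 09:00-09:15, 09:30-11:30, 14:45-17:45.
Omar ∩ Uma ∩ Freya ∩ Carol: 09:00-09:15, 09:30-11:30, 14:45-16:45.
Omar ∩ Uma ∩ Freya ∩ Carol ∩ Nadia: 09:00-09:15, 09:30-11:30, 14:45-16:45.
So the common availability across everyone is 09:00-09:15, 09:30-11:30, 14:45-16:45.

09:00-09:15, 09:30-11:30, 14:45-16:45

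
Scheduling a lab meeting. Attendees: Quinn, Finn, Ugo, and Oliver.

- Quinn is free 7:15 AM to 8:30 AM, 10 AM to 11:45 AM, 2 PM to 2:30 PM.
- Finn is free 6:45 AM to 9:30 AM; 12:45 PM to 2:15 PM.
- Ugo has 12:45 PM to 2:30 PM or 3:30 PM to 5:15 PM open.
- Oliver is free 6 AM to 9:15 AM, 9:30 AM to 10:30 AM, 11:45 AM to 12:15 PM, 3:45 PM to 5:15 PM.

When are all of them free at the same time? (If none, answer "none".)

none

Quinn ∩ Finn: 07:15-08:30, 14:00-14:15.
Quinn ∩ Finn ∩ Ugo: 14:00-14:15.
Quinn ∩ Finn ∩ Ugo ∩ Oliver: ∅.
There is no time when everyone is free.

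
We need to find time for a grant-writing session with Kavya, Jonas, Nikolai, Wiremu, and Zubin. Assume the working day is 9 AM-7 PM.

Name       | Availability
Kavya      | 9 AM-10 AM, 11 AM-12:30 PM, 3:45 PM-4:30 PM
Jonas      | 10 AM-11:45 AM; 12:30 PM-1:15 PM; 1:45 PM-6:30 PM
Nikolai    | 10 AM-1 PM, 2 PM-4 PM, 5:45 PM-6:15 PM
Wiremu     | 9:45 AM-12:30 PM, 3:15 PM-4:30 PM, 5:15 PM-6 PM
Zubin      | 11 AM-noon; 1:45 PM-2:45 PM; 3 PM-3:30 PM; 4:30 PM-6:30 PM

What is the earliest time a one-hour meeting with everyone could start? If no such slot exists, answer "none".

none

Kavya ∩ Jonas: 11:00-11:45, 15:45-16:30.
Kavya ∩ Jonas ∩ Nikolai: 11:00-11:45, 15:45-16:00.
Kavya ∩ Jonas ∩ Nikolai ∩ Wiremu: 11:00-11:45, 15:45-16:00.
Kavya ∩ Jonas ∩ Nikolai ∩ Wiremu ∩ Zubin: 11:00-11:45.
No common window is at least 60 minutes long.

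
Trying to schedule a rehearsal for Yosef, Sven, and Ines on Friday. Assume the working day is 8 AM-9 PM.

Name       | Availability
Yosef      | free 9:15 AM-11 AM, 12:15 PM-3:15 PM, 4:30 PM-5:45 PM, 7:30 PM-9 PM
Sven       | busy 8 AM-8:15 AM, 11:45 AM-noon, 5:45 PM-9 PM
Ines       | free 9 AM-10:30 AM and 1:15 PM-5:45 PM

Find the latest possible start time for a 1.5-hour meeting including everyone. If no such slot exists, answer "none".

13:45

Yosef free: 09:15-11:00, 12:15-15:15, 16:30-17:45, 19:30-21:00.
Sven free: 08:15-11:45, 12:00-17:45 (invert busy blocks within the working day).
Ines free: 09:00-10:30, 13:15-17:45.
Yosef ∩ Sven: 09:15-11:00, 12:15-15:15, 16:30-17:45.
Yosef ∩ Sven ∩ Ines: 09:15-10:30, 13:15-15:15, 16:30-17:45.
Those are the intersection windows.
The last common window of at least 90 minutes is 13:15-15:15; a 90-minute meeting can start as late as 13:45 and still end by 15:15.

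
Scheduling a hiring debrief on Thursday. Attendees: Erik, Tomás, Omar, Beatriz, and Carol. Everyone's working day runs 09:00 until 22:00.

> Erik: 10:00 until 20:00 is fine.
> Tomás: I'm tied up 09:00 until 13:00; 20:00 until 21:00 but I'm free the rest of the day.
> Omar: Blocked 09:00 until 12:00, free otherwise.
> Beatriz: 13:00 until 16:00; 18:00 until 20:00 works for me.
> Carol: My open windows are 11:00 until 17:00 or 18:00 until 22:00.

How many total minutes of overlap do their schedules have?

Erik free: 10:00-20:00.
Tomás free: 13:00-20:00, 21:00-22:00 (invert busy blocks within the working day).
Omar free: 12:00-22:00 (invert busy blocks within the working day).
Beatriz free: 13:00-16:00, 18:00-20:00.
Carol free: 11:00-17:00, 18:00-22:00.
Erik ∩ Tomás: 13:00-20:00.
Erik ∩ Tomás ∩ Omar: 13:00-20:00.
Erik ∩ Tomás ∩ Omar ∩ Beatriz: 13:00-16:00, 18:00-20:00.
Erik ∩ Tomás ∩ Omar ∩ Beatriz ∩ Carol: 13:00-16:00, 18:00-20:00.
Summing the common windows: 180 + 120 = 300 minutes.

300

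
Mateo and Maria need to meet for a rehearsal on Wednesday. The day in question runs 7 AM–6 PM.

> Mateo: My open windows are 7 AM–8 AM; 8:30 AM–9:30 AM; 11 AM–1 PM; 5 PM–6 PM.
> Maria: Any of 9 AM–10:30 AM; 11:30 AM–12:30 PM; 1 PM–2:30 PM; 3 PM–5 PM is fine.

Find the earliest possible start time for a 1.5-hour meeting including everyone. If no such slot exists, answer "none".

Mateo ∩ Maria: 09:00-09:30, 11:30-12:30.
No common window is at least 90 minutes long.

none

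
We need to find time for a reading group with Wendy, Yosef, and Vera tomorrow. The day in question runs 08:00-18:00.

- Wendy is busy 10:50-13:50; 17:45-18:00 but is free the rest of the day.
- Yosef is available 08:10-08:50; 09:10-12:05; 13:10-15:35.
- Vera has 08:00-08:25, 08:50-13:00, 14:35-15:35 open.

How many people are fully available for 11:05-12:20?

1

Wendy free: 08:00-10:50, 13:50-17:45 (invert busy blocks within the working day).
Yosef free: 08:10-08:50, 09:10-12:05, 13:10-15:35.
Vera free: 08:00-08:25, 08:50-13:00, 14:35-15:35.
Vera can make the full 11:05-12:20 slot — that's 1.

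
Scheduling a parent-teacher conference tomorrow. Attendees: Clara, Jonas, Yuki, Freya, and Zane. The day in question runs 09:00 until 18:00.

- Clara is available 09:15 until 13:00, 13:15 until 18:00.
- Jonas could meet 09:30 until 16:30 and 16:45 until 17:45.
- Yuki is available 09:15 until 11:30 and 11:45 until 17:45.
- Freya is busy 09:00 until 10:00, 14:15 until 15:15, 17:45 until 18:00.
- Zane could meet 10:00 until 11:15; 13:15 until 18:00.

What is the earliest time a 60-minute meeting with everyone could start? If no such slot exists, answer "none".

Clara free: 09:15-13:00, 13:15-18:00.
Jonas free: 09:30-16:30, 16:45-17:45.
Yuki free: 09:15-11:30, 11:45-17:45.
Freya free: 10:00-14:15, 15:15-17:45 (invert busy blocks within the working day).
Zane free: 10:00-11:15, 13:15-18:00.
Clara ∩ Jonas: 09:30-13:00, 13:15-16:30, 16:45-17:45.
Clara ∩ Jonas ∩ Yuki: 09:30-11:30, 11:45-13:00, 13:15-16:30, 16:45-17:45.
Clara ∩ Jonas ∩ Yuki ∩ Freya: 10:00-11:30, 11:45-13:00, 13:15-14:15, 15:15-16:30, 16:45-17:45.
Clara ∩ Jonas ∩ Yuki ∩ Freya ∩ Zane: 10:00-11:15, 13:15-14:15, 15:15-16:30, 16:45-17:45.
Those are the intersection windows.
The first common window of at least 60 minutes is 10:00-11:15, so the earliest start is 10:00.

10:00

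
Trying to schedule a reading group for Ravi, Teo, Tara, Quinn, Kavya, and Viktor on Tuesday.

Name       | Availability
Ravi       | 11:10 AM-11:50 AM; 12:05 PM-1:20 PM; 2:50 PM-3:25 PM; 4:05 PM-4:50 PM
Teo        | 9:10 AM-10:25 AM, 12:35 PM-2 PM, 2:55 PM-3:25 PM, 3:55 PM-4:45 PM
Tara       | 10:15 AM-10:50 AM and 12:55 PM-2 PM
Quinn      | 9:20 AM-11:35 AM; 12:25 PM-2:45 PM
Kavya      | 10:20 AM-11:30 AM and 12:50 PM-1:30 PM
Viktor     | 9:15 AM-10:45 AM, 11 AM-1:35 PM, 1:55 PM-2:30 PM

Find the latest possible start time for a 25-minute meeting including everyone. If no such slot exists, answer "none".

Ravi ∩ Teo: 12:35-13:20, 14:55-15:25, 16:05-16:45.
Ravi ∩ Teo ∩ Tara: 12:55-13:20.
Ravi ∩ Teo ∩ Tara ∩ Quinn: 12:55-13:20.
Ravi ∩ Teo ∩ Tara ∩ Quinn ∩ Kavya: 12:55-13:20.
Ravi ∩ Teo ∩ Tara ∩ Quinn ∩ Kavya ∩ Viktor: 12:55-13:20.
Those are the intersection windows.
The last common window of at least 25 minutes is 12:55-13:20; a 25-minute meeting can start as late as 12:55 and still end by 13:20.

12:55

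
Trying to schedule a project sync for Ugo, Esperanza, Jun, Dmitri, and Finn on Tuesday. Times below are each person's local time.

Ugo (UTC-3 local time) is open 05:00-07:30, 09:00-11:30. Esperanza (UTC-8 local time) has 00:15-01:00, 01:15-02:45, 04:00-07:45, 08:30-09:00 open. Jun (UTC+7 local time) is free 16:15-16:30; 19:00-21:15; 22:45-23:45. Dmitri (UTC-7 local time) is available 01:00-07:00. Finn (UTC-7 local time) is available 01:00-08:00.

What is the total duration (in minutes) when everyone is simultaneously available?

Ugo in UTC: 08:00-10:30, 12:00-14:30 (add 3h to convert from UTC-3).
Esperanza in UTC: 08:15-09:00, 09:15-10:45, 12:00-15:45, 16:30-17:00 (add 8h to convert from UTC-8).
Jun in UTC: 09:15-09:30, 12:00-14:15, 15:45-16:45 (subtract 7h to convert from UTC+7).
Dmitri in UTC: 08:00-14:00 (add 7h to convert from UTC-7).
Finn in UTC: 08:00-15:00 (add 7h to convert from UTC-7).
Ugo ∩ Esperanza: 08:15-09:00, 09:15-10:30, 12:00-14:30.
Ugo ∩ Esperanza ∩ Jun: 09:15-09:30, 12:00-14:15.
Ugo ∩ Esperanza ∩ Jun ∩ Dmitri: 09:15-09:30, 12:00-14:00.
Ugo ∩ Esperanza ∩ Jun ∩ Dmitri ∩ Finn: 09:15-09:30, 12:00-14:00.
So the common availability across everyone is 09:15-09:30, 12:00-14:00.
Summing the common windows: 15 + 120 = 135 minutes.

135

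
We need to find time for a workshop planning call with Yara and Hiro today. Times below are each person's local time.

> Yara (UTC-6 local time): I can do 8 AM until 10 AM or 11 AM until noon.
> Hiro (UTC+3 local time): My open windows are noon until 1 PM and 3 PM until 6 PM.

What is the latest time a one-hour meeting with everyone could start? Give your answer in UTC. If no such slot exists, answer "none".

14:00

Yara in UTC: 14:00-16:00, 17:00-18:00 (add 6h to convert from UTC-6).
Hiro in UTC: 09:00-10:00, 12:00-15:00 (subtract 3h to convert from UTC+3).
Yara ∩ Hiro: 14:00-15:00.
So the common availability across everyone is 14:00-15:00.
The last common window of at least 60 minutes is 14:00-15:00; a 60-minute meeting can start as late as 14:00 and still end by 15:00.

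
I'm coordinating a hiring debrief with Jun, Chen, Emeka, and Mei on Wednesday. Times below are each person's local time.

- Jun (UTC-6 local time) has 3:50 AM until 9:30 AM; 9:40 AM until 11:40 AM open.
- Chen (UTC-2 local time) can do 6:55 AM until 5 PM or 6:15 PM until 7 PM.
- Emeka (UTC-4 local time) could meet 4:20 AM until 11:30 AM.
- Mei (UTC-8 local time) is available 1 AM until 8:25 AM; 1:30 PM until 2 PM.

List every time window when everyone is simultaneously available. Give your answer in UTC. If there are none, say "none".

Jun in UTC: 09:50-15:30, 15:40-17:40 (add 6h to convert from UTC-6).
Chen in UTC: 08:55-19:00, 20:15-21:00 (add 2h to convert from UTC-2).
Emeka in UTC: 08:20-15:30 (add 4h to convert from UTC-4).
Mei in UTC: 09:00-16:25, 21:30-22:00 (add 8h to convert from UTC-8).
Jun ∩ Chen: 09:50-15:30, 15:40-17:40.
Jun ∩ Chen ∩ Emeka: 09:50-15:30.
Jun ∩ Chen ∩ Emeka ∩ Mei: 09:50-15:30.
Those are the intersection windows.

09:50-15:30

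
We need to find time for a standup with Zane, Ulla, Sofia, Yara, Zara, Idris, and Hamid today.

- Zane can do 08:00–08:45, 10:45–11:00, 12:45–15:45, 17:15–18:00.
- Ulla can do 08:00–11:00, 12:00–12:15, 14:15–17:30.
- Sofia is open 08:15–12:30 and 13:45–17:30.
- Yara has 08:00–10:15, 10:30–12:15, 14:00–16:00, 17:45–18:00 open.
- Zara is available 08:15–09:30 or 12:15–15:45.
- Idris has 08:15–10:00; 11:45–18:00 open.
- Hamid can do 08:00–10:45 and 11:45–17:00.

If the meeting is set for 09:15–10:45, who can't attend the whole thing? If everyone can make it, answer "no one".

Zane: not fully free for 09:15-10:45. Ulla: free for 09:15-10:45. Sofia: free for 09:15-10:45. Yara: not fully free for 09:15-10:45. Zara: not fully free for 09:15-10:45. Idris: not fully free for 09:15-10:45. Hamid: free for 09:15-10:45.

Idris, Yara, Zane, Zara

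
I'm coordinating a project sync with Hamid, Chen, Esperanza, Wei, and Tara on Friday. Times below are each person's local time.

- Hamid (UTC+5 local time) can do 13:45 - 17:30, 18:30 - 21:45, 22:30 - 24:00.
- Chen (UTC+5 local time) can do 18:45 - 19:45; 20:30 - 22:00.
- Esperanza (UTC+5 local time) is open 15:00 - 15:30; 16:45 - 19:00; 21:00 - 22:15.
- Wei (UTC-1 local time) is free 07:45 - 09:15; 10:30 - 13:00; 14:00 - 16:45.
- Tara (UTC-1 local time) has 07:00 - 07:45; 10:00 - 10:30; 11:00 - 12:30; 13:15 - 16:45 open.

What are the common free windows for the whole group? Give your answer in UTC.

16:00-16:45

Hamid in UTC: 08:45-12:30, 13:30-16:45, 17:30-19:00 (subtract 5h to convert from UTC+5).
Chen in UTC: 13:45-14:45, 15:30-17:00 (subtract 5h to convert from UTC+5).
Esperanza in UTC: 10:00-10:30, 11:45-14:00, 16:00-17:15 (subtract 5h to convert from UTC+5).
Wei in UTC: 08:45-10:15, 11:30-14:00, 15:00-17:45 (add 1h to convert from UTC-1).
Tara in UTC: 08:00-08:45, 11:00-11:30, 12:00-13:30, 14:15-17:45 (add 1h to convert from UTC-1).
Hamid ∩ Chen: 13:45-14:45, 15:30-16:45.
Hamid ∩ Chen ∩ Esperanza: 13:45-14:00, 16:00-16:45.
Hamid ∩ Chen ∩ Esperanza ∩ Wei: 13:45-14:00, 16:00-16:45.
Hamid ∩ Chen ∩ Esperanza ∩ Wei ∩ Tara: 16:00-16:45.
Those are the intersection windows.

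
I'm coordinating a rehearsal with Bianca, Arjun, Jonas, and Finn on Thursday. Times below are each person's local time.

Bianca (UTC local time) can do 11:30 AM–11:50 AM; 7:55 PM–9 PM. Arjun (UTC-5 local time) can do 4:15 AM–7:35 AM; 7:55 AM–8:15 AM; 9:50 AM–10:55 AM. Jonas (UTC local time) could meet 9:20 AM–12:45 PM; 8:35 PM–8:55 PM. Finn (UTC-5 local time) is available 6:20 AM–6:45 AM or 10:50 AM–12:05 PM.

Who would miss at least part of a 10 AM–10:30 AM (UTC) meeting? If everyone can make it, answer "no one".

Bianca, Finn

Bianca in UTC: 11:30-11:50, 19:55-21:00.
Arjun in UTC: 09:15-12:35, 12:55-13:15, 14:50-15:55 (add 5h to convert from UTC-5).
Jonas in UTC: 09:20-12:45, 20:35-20:55.
Finn in UTC: 11:20-11:45, 15:50-17:05 (add 5h to convert from UTC-5).
Bianca: not fully free for 10:00-10:30. Arjun: free for 10:00-10:30. Jonas: free for 10:00-10:30. Finn: not fully free for 10:00-10:30.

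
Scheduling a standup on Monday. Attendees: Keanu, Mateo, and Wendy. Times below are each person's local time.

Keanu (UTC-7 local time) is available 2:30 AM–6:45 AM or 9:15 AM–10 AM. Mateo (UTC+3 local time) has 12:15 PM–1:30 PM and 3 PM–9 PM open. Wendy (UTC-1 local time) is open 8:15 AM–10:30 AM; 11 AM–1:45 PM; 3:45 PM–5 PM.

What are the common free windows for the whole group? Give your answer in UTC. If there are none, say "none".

Keanu in UTC: 09:30-13:45, 16:15-17:00 (add 7h to convert from UTC-7).
Mateo in UTC: 09:15-10:30, 12:00-18:00 (subtract 3h to convert from UTC+3).
Wendy in UTC: 09:15-11:30, 12:00-14:45, 16:45-18:00 (add 1h to convert from UTC-1).
Keanu ∩ Mateo: 09:30-10:30, 12:00-13:45, 16:15-17:00.
Keanu ∩ Mateo ∩ Wendy: 09:30-10:30, 12:00-13:45, 16:45-17:00.
So the common availability across everyone is 09:30-10:30, 12:00-13:45, 16:45-17:00.

09:30-10:30, 12:00-13:45, 16:45-17:00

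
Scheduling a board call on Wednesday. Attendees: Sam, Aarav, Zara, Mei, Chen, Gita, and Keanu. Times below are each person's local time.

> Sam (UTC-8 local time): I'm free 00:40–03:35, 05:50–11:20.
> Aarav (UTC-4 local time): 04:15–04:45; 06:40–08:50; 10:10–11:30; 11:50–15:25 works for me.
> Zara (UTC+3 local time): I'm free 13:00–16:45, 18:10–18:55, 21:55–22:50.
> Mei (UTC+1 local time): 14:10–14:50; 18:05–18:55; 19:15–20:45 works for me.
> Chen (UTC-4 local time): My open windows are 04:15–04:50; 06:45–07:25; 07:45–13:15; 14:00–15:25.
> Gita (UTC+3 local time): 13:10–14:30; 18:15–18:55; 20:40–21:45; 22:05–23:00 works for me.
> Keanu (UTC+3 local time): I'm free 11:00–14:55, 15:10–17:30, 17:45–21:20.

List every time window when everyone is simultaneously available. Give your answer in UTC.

none

Sam in UTC: 08:40-11:35, 13:50-19:20 (add 8h to convert from UTC-8).
Aarav in UTC: 08:15-08:45, 10:40-12:50, 14:10-15:30, 15:50-19:25 (add 4h to convert from UTC-4).
Zara in UTC: 10:00-13:45, 15:10-15:55, 18:55-19:50 (subtract 3h to convert from UTC+3).
Mei in UTC: 13:10-13:50, 17:05-17:55, 18:15-19:45 (subtract 1h to convert from UTC+1).
Chen in UTC: 08:15-08:50, 10:45-11:25, 11:45-17:15, 18:00-19:25 (add 4h to convert from UTC-4).
Gita in UTC: 10:10-11:30, 15:15-15:55, 17:40-18:45, 19:05-20:00 (subtract 3h to convert from UTC+3).
Keanu in UTC: 08:00-11:55, 12:10-14:30, 14:45-18:20 (subtract 3h to convert from UTC+3).
Sam ∩ Aarav: 08:40-08:45, 10:40-11:35, 14:10-15:30, 15:50-19:20.
Sam ∩ Aarav ∩ Zara: 10:40-11:35, 15:10-15:30, 15:50-15:55, 18:55-19:20.
Sam ∩ Aarav ∩ Zara ∩ Mei: 18:55-19:20.
Sam ∩ Aarav ∩ Zara ∩ Mei ∩ Chen: 18:55-19:20.
Sam ∩ Aarav ∩ Zara ∩ Mei ∩ Chen ∩ Gita: 19:05-19:20.
Sam ∩ Aarav ∩ Zara ∩ Mei ∩ Chen ∩ Gita ∩ Keanu: ∅.
There is no time when everyone is free.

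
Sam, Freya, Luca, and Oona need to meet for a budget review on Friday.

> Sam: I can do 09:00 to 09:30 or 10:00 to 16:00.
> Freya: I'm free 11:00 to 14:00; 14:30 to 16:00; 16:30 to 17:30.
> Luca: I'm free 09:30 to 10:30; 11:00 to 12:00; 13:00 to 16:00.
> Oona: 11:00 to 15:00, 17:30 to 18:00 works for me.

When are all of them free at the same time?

Sam ∩ Freya: 11:00-14:00, 14:30-16:00.
Sam ∩ Freya ∩ Luca: 11:00-12:00, 13:00-14:00, 14:30-16:00.
Sam ∩ Freya ∩ Luca ∩ Oona: 11:00-12:00, 13:00-14:00, 14:30-15:00.

11:00-12:00, 13:00-14:00, 14:30-15:00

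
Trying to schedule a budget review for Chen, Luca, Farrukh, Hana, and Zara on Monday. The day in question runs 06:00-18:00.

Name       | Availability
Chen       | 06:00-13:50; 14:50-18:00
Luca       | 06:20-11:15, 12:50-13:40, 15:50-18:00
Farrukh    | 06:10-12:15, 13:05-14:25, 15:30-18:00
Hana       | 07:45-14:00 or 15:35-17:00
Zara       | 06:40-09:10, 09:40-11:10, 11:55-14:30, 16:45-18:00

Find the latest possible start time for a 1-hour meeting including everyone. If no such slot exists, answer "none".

Chen ∩ Luca: 06:20-11:15, 12:50-13:40, 15:50-18:00.
Chen ∩ Luca ∩ Farrukh: 06:20-11:15, 13:05-13:40, 15:50-18:00.
Chen ∩ Luca ∩ Farrukh ∩ Hana: 07:45-11:15, 13:05-13:40, 15:50-17:00.
Chen ∩ Luca ∩ Farrukh ∩ Hana ∩ Zara: 07:45-09:10, 09:40-11:10, 13:05-13:40, 16:45-17:00.
Those are the intersection windows.
The last common window of at least 60 minutes is 09:40-11:10; a 60-minute meeting can start as late as 10:10 and still end by 11:10.

10:10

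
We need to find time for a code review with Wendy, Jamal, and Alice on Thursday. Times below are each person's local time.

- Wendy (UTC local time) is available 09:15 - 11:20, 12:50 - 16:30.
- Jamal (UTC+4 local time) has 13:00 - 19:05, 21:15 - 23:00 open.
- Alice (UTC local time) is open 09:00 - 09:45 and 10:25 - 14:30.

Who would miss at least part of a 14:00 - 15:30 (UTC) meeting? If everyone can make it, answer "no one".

Wendy in UTC: 09:15-11:20, 12:50-16:30.
Jamal in UTC: 09:00-15:05, 17:15-19:00 (subtract 4h to convert from UTC+4).
Alice in UTC: 09:00-09:45, 10:25-14:30.
Wendy: free for 14:00-15:30. Jamal: not fully free for 14:00-15:30. Alice: not fully free for 14:00-15:30.

Alice, Jamal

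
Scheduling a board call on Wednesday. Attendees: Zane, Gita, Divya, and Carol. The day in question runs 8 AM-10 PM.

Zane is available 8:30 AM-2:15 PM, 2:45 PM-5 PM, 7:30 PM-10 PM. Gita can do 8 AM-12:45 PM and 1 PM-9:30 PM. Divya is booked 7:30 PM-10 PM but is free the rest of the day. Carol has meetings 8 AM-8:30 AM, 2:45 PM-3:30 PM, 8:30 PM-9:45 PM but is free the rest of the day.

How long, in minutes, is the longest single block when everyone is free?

255

Zane free: 08:30-14:15, 14:45-17:00, 19:30-22:00.
Gita free: 08:00-12:45, 13:00-21:30.
Divya free: 08:00-19:30 (invert busy blocks within the working day).
Carol free: 08:30-14:45, 15:30-20:30, 21:45-22:00 (invert busy blocks within the working day).
Zane ∩ Gita: 08:30-12:45, 13:00-14:15, 14:45-17:00, 19:30-21:30.
Zane ∩ Gita ∩ Divya: 08:30-12:45, 13:00-14:15, 14:45-17:00.
Zane ∩ Gita ∩ Divya ∩ Carol: 08:30-12:45, 13:00-14:15, 15:30-17:00.
The longest is 08:30-12:45 at 255 minutes.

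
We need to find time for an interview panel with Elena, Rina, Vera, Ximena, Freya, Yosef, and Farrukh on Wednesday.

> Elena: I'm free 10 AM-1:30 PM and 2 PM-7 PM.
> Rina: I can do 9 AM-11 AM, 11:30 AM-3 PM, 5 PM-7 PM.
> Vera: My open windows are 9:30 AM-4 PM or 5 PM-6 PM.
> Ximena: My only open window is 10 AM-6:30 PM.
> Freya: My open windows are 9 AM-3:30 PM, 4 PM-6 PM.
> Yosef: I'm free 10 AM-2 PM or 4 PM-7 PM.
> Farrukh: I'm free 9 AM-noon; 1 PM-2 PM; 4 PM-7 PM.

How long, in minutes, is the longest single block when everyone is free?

60

Elena ∩ Rina: 10:00-11:00, 11:30-13:30, 14:00-15:00, 17:00-19:00.
Elena ∩ Rina ∩ Vera: 10:00-11:00, 11:30-13:30, 14:00-15:00, 17:00-18:00.
Elena ∩ Rina ∩ Vera ∩ Ximena: 10:00-11:00, 11:30-13:30, 14:00-15:00, 17:00-18:00.
Elena ∩ Rina ∩ Vera ∩ Ximena ∩ Freya: 10:00-11:00, 11:30-13:30, 14:00-15:00, 17:00-18:00.
Elena ∩ Rina ∩ Vera ∩ Ximena ∩ Freya ∩ Yosef: 10:00-11:00, 11:30-13:30, 17:00-18:00.
Elena ∩ Rina ∩ Vera ∩ Ximena ∩ Freya ∩ Yosef ∩ Farrukh: 10:00-11:00, 11:30-12:00, 13:00-13:30, 17:00-18:00.
The longest is 10:00-11:00 at 60 minutes.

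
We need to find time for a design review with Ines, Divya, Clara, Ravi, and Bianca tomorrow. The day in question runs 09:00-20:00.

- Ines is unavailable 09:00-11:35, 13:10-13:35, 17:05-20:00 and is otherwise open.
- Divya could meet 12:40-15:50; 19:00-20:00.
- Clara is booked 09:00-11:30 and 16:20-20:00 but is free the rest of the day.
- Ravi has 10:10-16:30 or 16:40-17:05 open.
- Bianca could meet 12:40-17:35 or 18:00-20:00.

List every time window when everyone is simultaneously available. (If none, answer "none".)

12:40-13:10, 13:35-15:50

Ines free: 11:35-13:10, 13:35-17:05 (invert busy blocks within the working day).
Divya free: 12:40-15:50, 19:00-20:00.
Clara free: 11:30-16:20 (invert busy blocks within the working day).
Ravi free: 10:10-16:30, 16:40-17:05.
Bianca free: 12:40-17:35, 18:00-20:00.
Ines ∩ Divya: 12:40-13:10, 13:35-15:50.
Ines ∩ Divya ∩ Clara: 12:40-13:10, 13:35-15:50.
Ines ∩ Divya ∩ Clara ∩ Ravi: 12:40-13:10, 13:35-15:50.
Ines ∩ Divya ∩ Clara ∩ Ravi ∩ Bianca: 12:40-13:10, 13:35-15:50.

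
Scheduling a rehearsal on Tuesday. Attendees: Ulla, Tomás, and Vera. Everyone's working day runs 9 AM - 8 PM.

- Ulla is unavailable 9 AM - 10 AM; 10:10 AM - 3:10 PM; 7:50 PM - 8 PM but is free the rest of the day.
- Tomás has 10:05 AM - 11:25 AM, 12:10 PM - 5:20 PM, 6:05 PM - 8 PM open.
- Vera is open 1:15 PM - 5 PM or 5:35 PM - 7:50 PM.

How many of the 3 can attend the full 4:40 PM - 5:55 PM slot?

1

Ulla free: 10:00-10:10, 15:10-19:50 (invert busy blocks within the working day).
Tomás free: 10:05-11:25, 12:10-17:20, 18:05-20:00.
Vera free: 13:15-17:00, 17:35-19:50.
Ulla can make the full 16:40-17:55 slot — that's 1.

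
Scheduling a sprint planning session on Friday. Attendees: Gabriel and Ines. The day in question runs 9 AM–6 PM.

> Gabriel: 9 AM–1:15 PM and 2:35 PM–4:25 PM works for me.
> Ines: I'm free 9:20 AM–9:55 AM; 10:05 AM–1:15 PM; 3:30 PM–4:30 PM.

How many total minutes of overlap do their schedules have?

280

Gabriel ∩ Ines: 09:20-09:55, 10:05-13:15, 15:30-16:25.
Summing the common windows: 35 + 190 + 55 = 280 minutes.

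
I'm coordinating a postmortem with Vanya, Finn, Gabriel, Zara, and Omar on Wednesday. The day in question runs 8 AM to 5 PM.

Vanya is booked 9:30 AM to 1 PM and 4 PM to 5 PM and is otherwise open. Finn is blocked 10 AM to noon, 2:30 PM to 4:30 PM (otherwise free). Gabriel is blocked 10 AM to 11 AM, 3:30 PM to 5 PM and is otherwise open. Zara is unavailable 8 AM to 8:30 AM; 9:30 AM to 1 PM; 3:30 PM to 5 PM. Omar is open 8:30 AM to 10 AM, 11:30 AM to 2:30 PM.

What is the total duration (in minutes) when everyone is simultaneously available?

150

Vanya free: 08:00-09:30, 13:00-16:00 (invert busy blocks within the working day).
Finn free: 08:00-10:00, 12:00-14:30, 16:30-17:00 (invert busy blocks within the working day).
Gabriel free: 08:00-10:00, 11:00-15:30 (invert busy blocks within the working day).
Zara free: 08:30-09:30, 13:00-15:30 (invert busy blocks within the working day).
Omar free: 08:30-10:00, 11:30-14:30.
Vanya ∩ Finn: 08:00-09:30, 13:00-14:30.
Vanya ∩ Finn ∩ Gabriel: 08:00-09:30, 13:00-14:30.
Vanya ∩ Finn ∩ Gabriel ∩ Zara: 08:30-09:30, 13:00-14:30.
Vanya ∩ Finn ∩ Gabriel ∩ Zara ∩ Omar: 08:30-09:30, 13:00-14:30.
Summing the common windows: 60 + 90 = 150 minutes.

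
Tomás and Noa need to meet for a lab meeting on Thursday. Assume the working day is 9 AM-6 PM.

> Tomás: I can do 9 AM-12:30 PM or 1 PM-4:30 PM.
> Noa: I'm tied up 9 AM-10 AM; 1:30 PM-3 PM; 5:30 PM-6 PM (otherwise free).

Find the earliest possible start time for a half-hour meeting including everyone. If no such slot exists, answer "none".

Tomás free: 09:00-12:30, 13:00-16:30.
Noa free: 10:00-13:30, 15:00-17:30 (invert busy blocks within the working day).
Tomás ∩ Noa: 10:00-12:30, 13:00-13:30, 15:00-16:30.
So the common availability across everyone is 10:00-12:30, 13:00-13:30, 15:00-16:30.
The first common window of at least 30 minutes is 10:00-12:30, so the earliest start is 10:00.

10:00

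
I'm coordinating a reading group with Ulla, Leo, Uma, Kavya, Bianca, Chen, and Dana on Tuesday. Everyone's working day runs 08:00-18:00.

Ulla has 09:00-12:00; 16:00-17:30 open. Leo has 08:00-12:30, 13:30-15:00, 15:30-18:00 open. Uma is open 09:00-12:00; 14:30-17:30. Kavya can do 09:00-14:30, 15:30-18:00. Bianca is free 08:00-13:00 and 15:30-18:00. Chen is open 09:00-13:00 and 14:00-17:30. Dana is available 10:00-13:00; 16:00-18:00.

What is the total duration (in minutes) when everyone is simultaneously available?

210

Ulla ∩ Leo: 09:00-12:00, 16:00-17:30.
Ulla ∩ Leo ∩ Uma: 09:00-12:00, 16:00-17:30.
Ulla ∩ Leo ∩ Uma ∩ Kavya: 09:00-12:00, 16:00-17:30.
Ulla ∩ Leo ∩ Uma ∩ Kavya ∩ Bianca: 09:00-12:00, 16:00-17:30.
Ulla ∩ Leo ∩ Uma ∩ Kavya ∩ Bianca ∩ Chen: 09:00-12:00, 16:00-17:30.
Ulla ∩ Leo ∩ Uma ∩ Kavya ∩ Bianca ∩ Chen ∩ Dana: 10:00-12:00, 16:00-17:30.
So the common availability across everyone is 10:00-12:00, 16:00-17:30.
Summing the common windows: 120 + 90 = 210 minutes.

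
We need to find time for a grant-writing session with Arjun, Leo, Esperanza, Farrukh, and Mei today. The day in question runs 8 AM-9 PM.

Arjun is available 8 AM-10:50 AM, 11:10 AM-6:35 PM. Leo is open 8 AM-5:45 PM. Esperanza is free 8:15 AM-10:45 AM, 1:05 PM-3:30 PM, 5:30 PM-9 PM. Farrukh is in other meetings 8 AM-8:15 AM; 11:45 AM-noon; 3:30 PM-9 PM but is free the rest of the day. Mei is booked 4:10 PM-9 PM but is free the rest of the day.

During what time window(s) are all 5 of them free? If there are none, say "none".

Arjun free: 08:00-10:50, 11:10-18:35.
Leo free: 08:00-17:45.
Esperanza free: 08:15-10:45, 13:05-15:30, 17:30-21:00.
Farrukh free: 08:15-11:45, 12:00-15:30 (invert busy blocks within the working day).
Mei free: 08:00-16:10 (invert busy blocks within the working day).
Arjun ∩ Leo: 08:00-10:50, 11:10-17:45.
Arjun ∩ Leo ∩ Esperanza: 08:15-10:45, 13:05-15:30, 17:30-17:45.
Arjun ∩ Leo ∩ Esperanza ∩ Farrukh: 08:15-10:45, 13:05-15:30.
Arjun ∩ Leo ∩ Esperanza ∩ Farrukh ∩ Mei: 08:15-10:45, 13:05-15:30.

08:15-10:45, 13:05-15:30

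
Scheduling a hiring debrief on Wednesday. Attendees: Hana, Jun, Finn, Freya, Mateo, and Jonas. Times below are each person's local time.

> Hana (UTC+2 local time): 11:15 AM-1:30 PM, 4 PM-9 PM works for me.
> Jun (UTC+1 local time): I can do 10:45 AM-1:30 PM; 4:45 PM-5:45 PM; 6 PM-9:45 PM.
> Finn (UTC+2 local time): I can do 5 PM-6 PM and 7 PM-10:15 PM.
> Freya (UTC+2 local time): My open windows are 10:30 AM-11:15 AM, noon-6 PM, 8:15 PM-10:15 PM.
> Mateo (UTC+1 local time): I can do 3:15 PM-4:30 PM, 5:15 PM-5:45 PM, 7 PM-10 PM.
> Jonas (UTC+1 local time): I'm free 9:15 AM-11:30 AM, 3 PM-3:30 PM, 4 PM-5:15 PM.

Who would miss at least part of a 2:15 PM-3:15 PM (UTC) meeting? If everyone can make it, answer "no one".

Hana in UTC: 09:15-11:30, 14:00-19:00 (subtract 2h to convert from UTC+2).
Jun in UTC: 09:45-12:30, 15:45-16:45, 17:00-20:45 (subtract 1h to convert from UTC+1).
Finn in UTC: 15:00-16:00, 17:00-20:15 (subtract 2h to convert from UTC+2).
Freya in UTC: 08:30-09:15, 10:00-16:00, 18:15-20:15 (subtract 2h to convert from UTC+2).
Mateo in UTC: 14:15-15:30, 16:15-16:45, 18:00-21:00 (subtract 1h to convert from UTC+1).
Jonas in UTC: 08:15-10:30, 14:00-14:30, 15:00-16:15 (subtract 1h to convert from UTC+1).
Hana: free for 14:15-15:15. Jun: not fully free for 14:15-15:15. Finn: not fully free for 14:15-15:15. Freya: free for 14:15-15:15. Mateo: free for 14:15-15:15. Jonas: not fully free for 14:15-15:15.

Finn, Jonas, Jun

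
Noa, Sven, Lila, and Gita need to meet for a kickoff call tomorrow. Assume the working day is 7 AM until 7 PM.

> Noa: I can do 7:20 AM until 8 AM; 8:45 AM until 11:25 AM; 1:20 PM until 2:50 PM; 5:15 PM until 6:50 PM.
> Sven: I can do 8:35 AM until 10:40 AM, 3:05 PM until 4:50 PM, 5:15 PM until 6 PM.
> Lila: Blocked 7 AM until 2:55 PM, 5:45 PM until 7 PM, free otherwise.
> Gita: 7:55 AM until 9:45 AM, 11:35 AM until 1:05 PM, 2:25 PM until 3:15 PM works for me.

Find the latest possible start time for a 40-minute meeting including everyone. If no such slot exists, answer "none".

none

Noa free: 07:20-08:00, 08:45-11:25, 13:20-14:50, 17:15-18:50.
Sven free: 08:35-10:40, 15:05-16:50, 17:15-18:00.
Lila free: 14:55-17:45 (invert busy blocks within the working day).
Gita free: 07:55-09:45, 11:35-13:05, 14:25-15:15.
Noa ∩ Sven: 08:45-10:40, 17:15-18:00.
Noa ∩ Sven ∩ Lila: 17:15-17:45.
Noa ∩ Sven ∩ Lila ∩ Gita: ∅.
There is no time when everyone is free.
No common window is at least 40 minutes long.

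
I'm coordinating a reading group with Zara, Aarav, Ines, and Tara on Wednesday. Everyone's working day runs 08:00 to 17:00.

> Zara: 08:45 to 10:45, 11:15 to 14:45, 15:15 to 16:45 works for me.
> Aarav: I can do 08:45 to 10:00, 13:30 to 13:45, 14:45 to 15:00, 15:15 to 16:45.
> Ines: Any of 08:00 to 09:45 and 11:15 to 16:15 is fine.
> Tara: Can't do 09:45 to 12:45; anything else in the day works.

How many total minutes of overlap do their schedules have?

Zara free: 08:45-10:45, 11:15-14:45, 15:15-16:45.
Aarav free: 08:45-10:00, 13:30-13:45, 14:45-15:00, 15:15-16:45.
Ines free: 08:00-09:45, 11:15-16:15.
Tara free: 08:00-09:45, 12:45-17:00 (invert busy blocks within the working day).
Zara ∩ Aarav: 08:45-10:00, 13:30-13:45, 15:15-16:45.
Zara ∩ Aarav ∩ Ines: 08:45-09:45, 13:30-13:45, 15:15-16:15.
Zara ∩ Aarav ∩ Ines ∩ Tara: 08:45-09:45, 13:30-13:45, 15:15-16:15.
Summing the common windows: 60 + 15 + 60 = 135 minutes.

135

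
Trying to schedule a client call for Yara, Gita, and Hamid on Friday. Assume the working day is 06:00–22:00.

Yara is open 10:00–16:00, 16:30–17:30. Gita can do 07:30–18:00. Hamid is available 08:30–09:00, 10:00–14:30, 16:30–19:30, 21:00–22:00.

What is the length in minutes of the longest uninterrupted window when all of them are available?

Yara ∩ Gita: 10:00-16:00, 16:30-17:30.
Yara ∩ Gita ∩ Hamid: 10:00-14:30, 16:30-17:30.
The longest is 10:00-14:30 at 270 minutes.

270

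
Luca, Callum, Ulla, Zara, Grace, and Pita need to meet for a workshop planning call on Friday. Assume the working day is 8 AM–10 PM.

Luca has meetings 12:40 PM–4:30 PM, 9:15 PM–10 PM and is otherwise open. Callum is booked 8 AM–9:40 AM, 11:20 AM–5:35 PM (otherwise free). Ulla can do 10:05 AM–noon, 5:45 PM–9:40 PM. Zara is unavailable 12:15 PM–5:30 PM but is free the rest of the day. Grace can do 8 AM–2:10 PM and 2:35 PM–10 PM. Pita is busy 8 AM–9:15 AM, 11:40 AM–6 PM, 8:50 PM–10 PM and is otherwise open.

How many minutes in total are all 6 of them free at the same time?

245

Luca free: 08:00-12:40, 16:30-21:15 (invert busy blocks within the working day).
Callum free: 09:40-11:20, 17:35-22:00 (invert busy blocks within the working day).
Ulla free: 10:05-12:00, 17:45-21:40.
Zara free: 08:00-12:15, 17:30-22:00 (invert busy blocks within the working day).
Grace free: 08:00-14:10, 14:35-22:00.
Pita free: 09:15-11:40, 18:00-20:50 (invert busy blocks within the working day).
Luca ∩ Callum: 09:40-11:20, 17:35-21:15.
Luca ∩ Callum ∩ Ulla: 10:05-11:20, 17:45-21:15.
Luca ∩ Callum ∩ Ulla ∩ Zara: 10:05-11:20, 17:45-21:15.
Luca ∩ Callum ∩ Ulla ∩ Zara ∩ Grace: 10:05-11:20, 17:45-21:15.
Luca ∩ Callum ∩ Ulla ∩ Zara ∩ Grace ∩ Pita: 10:05-11:20, 18:00-20:50.
Summing the common windows: 75 + 170 = 245 minutes.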